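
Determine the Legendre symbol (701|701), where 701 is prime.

0

First reduce: 701 ≡ 0 (mod 701).
Top reduces to 0: gcd > 1, so the symbol is 0.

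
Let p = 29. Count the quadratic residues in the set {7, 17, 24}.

(7/29) = +1 → QR.
(17/29) = -1 → non-residue.
(24/29) = +1 → QR.
Total quadratic residues among the 3: 2.

2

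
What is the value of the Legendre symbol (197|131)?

Euler's criterion: (197/131) ≡ 66^65 (mod 131).
66^2 ≡ 33 (mod 131)
66^4 ≡ 41 (mod 131)
66^8 ≡ 109 (mod 131)
66^16 ≡ 91 (mod 131)
66^32 ≡ 28 (mod 131)
66^64 ≡ 129 (mod 131)
66^65 = 66^(64+1) ≡ 130 (mod 131).
Result is 130 ≡ −1, so (197/131) = −1.

-1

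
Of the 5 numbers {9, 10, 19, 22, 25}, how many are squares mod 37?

3

(9/37) = +1 → QR.
(10/37) = +1 → QR.
(19/37) = -1 → non-residue.
(22/37) = -1 → non-residue.
(25/37) = +1 → QR.
Total quadratic residues among the 5: 3.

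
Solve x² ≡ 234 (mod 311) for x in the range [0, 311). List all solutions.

Since 311 ≡ 3 (mod 4), a square root of 234 is 234^((311+1)/4) = 234^78 mod 311.
Repeated squaring: 234^2≡20, 234^4≡89, 234^8≡146, 234^16≡168, 234^32≡234, 234^64≡20 (mod 311).
234^78 = 234^(64+8+4+2) ≡ 168 (mod 311).
Check: 168² = 28224 ≡ 234 (mod 311). The two roots are 143 and 168.

143, 168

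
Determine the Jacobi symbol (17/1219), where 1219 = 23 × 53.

Reciprocity: 17 ≡ 1 and 1219 ≡ 3 (mod 4), so (17/1219) = +(1219/17).
Reduce top mod 17: now compute (12/17).
Pull out 2^2: since 17 ≡ 1 (mod 8), (2/17) = +1, so (2/17)^2 = +1.
Reciprocity: 3 ≡ 3 and 17 ≡ 1 (mod 4), so (3/17) = +(17/3).
Reduce top mod 3: now compute (2/3).
Pull out 2: since 3 ≡ 3 (mod 8), (2/3) = -1.
Reached (1/3) = 1. Collecting the sign flips along the way, the symbol is -1.

-1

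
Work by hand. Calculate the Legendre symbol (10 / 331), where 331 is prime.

-1

Pull out 2: since 331 ≡ 3 (mod 8), (2/331) = -1.
Reciprocity: 5 ≡ 1 and 331 ≡ 3 (mod 4), so (5/331) = +(331/5).
Reduce top mod 5: now compute (1/5).
Reached (1/5) = 1. Collecting the sign flips along the way, the symbol is -1.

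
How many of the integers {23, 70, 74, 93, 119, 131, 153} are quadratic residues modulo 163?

(23/163) = -1 → non-residue.
(70/163) = -1 → non-residue.
(74/163) = +1 → QR.
(93/163) = +1 → QR.
(119/163) = +1 → QR.
(131/163) = +1 → QR.
(153/163) = -1 → non-residue.
Total quadratic residues among the 7: 4.

4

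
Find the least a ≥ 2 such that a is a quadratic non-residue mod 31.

3

(2/31) = +1, so 2 is a residue.
(3/31) = −1, so 3 is the smallest positive non-residue mod 31.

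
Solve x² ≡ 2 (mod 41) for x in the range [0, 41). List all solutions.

41 ≡ 1 (mod 4), so we find a root by search.
Trying successive values, 17² = 289 ≡ 2 (mod 41). The other root is 41 − 17 = 24.

17, 24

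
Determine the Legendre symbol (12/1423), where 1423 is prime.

-1

Pull out 2^2: since 1423 ≡ 7 (mod 8), (2/1423) = +1, so (2/1423)^2 = +1.
Reciprocity: 3 ≡ 3 and 1423 ≡ 3 (mod 4), so (3/1423) = −(1423/3).
Reduce top mod 3: now compute (1/3).
Reached (1/3) = 1. Collecting the sign flips along the way, the symbol is -1.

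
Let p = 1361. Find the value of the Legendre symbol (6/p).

Pull out 2: since 1361 ≡ 1 (mod 8), (2/1361) = +1.
Reciprocity: 3 ≡ 3 and 1361 ≡ 1 (mod 4), so (3/1361) = +(1361/3).
Reduce top mod 3: now compute (2/3).
Pull out 2: since 3 ≡ 3 (mod 8), (2/3) = -1.
Reached (1/3) = 1. Collecting the sign flips along the way, the symbol is -1.

-1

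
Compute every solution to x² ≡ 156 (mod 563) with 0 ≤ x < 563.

178, 385

Since 563 ≡ 3 (mod 4), a square root of 156 is 156^((563+1)/4) = 156^141 mod 563.
Repeated squaring: 156^2≡127, 156^4≡365, 156^8≡357, 156^16≡211, 156^32≡44, 156^64≡247, 156^128≡205 (mod 563).
156^141 = 156^(128+8+4+1) ≡ 178 (mod 563).
Check: 178² = 31684 ≡ 156 (mod 563). The two roots are 178 and 385.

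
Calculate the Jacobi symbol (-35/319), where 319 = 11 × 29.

1

First reduce: -35 ≡ 284 (mod 319).
Pull out 2^2: since 319 ≡ 7 (mod 8), (2/319) = +1, so (2/319)^2 = +1.
Reciprocity: 71 ≡ 3 and 319 ≡ 3 (mod 4), so (71/319) = −(319/71).
Reduce top mod 71: now compute (35/71).
Reciprocity: 35 ≡ 3 and 71 ≡ 3 (mod 4), so (35/71) = −(71/35).
Reduce top mod 35: now compute (1/35).
Reached (1/35) = 1. Collecting the sign flips along the way, the symbol is +1.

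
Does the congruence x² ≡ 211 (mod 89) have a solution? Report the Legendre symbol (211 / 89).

First reduce: 211 ≡ 33 (mod 89).
Reciprocity: 33 ≡ 1 and 89 ≡ 1 (mod 4), so (33/89) = +(89/33).
Reduce top mod 33: now compute (23/33).
Reciprocity: 23 ≡ 3 and 33 ≡ 1 (mod 4), so (23/33) = +(33/23).
Reduce top mod 23: now compute (10/23).
Pull out 2: since 23 ≡ 7 (mod 8), (2/23) = +1.
Reciprocity: 5 ≡ 1 and 23 ≡ 3 (mod 4), so (5/23) = +(23/5).
Reduce top mod 5: now compute (3/5).
Reciprocity: 3 ≡ 3 and 5 ≡ 1 (mod 4), so (3/5) = +(5/3).
Reduce top mod 3: now compute (2/3).
Pull out 2: since 3 ≡ 3 (mod 8), (2/3) = -1.
Reached (1/3) = 1. Collecting the sign flips along the way, the symbol is -1.

-1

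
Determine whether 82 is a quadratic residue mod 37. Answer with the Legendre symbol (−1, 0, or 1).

-1

Euler's criterion: (82/37) ≡ 8^18 (mod 37).
8^2 ≡ 27 (mod 37)
8^4 ≡ 26 (mod 37)
8^8 ≡ 10 (mod 37)
8^16 ≡ 26 (mod 37)
8^18 = 8^(16+2) ≡ 36 (mod 37).
Result is 36 ≡ −1, so (82/37) = −1.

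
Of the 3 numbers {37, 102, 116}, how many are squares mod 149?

(37/149) = +1 → QR.
(102/149) = +1 → QR.
(116/149) = +1 → QR.
Total quadratic residues among the 3: 3.

3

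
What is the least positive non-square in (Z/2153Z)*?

3

(2/2153) = +1, so 2 is a residue.
(3/2153) = −1, so 3 is the smallest positive non-residue mod 2153.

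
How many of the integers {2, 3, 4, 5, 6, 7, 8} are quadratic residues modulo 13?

(2/13) = -1 → non-residue.
(3/13) = +1 → QR.
(4/13) = +1 → QR.
(5/13) = -1 → non-residue.
(6/13) = -1 → non-residue.
(7/13) = -1 → non-residue.
(8/13) = -1 → non-residue.
Total quadratic residues among the 7: 2.

2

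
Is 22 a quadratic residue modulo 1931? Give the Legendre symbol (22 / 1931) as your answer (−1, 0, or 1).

-1

Pull out 2: since 1931 ≡ 3 (mod 8), (2/1931) = -1.
Reciprocity: 11 ≡ 3 and 1931 ≡ 3 (mod 4), so (11/1931) = −(1931/11).
Reduce top mod 11: now compute (6/11).
Pull out 2: since 11 ≡ 3 (mod 8), (2/11) = -1.
Reciprocity: 3 ≡ 3 and 11 ≡ 3 (mod 4), so (3/11) = −(11/3).
Reduce top mod 3: now compute (2/3).
Pull out 2: since 3 ≡ 3 (mod 8), (2/3) = -1.
Reached (1/3) = 1. Collecting the sign flips along the way, the symbol is -1.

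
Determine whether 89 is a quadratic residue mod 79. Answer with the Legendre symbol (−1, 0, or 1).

First reduce: 89 ≡ 10 (mod 79).
Pull out 2: since 79 ≡ 7 (mod 8), (2/79) = +1.
Reciprocity: 5 ≡ 1 and 79 ≡ 3 (mod 4), so (5/79) = +(79/5).
Reduce top mod 5: now compute (4/5).
Pull out 2^2: since 5 ≡ 5 (mod 8), (2/5) = -1, so (2/5)^2 = +1.
Reached (1/5) = 1. Collecting the sign flips along the way, the symbol is +1.

1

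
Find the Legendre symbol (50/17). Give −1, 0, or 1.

1

First reduce: 50 ≡ 16 (mod 17).
Pull out 2^4: since 17 ≡ 1 (mod 8), (2/17) = +1, so (2/17)^4 = +1.
Reached (1/17) = 1. Collecting the sign flips along the way, the symbol is +1.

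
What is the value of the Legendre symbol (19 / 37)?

Reciprocity: 19 ≡ 3 and 37 ≡ 1 (mod 4), so (19/37) = +(37/19).
Reduce top mod 19: now compute (18/19).
Pull out 2: since 19 ≡ 3 (mod 8), (2/19) = -1.
Reciprocity: 9 ≡ 1 and 19 ≡ 3 (mod 4), so (9/19) = +(19/9).
Reduce top mod 9: now compute (1/9).
Reached (1/9) = 1. Collecting the sign flips along the way, the symbol is -1.

-1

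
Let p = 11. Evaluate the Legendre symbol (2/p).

Euler's criterion: (2/11) ≡ 2^5 (mod 11).
2^2 ≡ 4 (mod 11)
2^4 ≡ 5 (mod 11)
2^5 = 2^(4+1) ≡ 10 (mod 11).
Result is 10 ≡ −1, so (2/11) = −1.

-1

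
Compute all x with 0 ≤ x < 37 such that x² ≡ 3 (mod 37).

15, 22

37 ≡ 1 (mod 4), so we find a root by search.
Trying successive values, 15² = 225 ≡ 3 (mod 37). The other root is 37 − 15 = 22.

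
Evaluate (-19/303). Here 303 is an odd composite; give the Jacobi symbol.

First reduce: -19 ≡ 284 (mod 303).
Pull out 2^2: since 303 ≡ 7 (mod 8), (2/303) = +1, so (2/303)^2 = +1.
Reciprocity: 71 ≡ 3 and 303 ≡ 3 (mod 4), so (71/303) = −(303/71).
Reduce top mod 71: now compute (19/71).
Reciprocity: 19 ≡ 3 and 71 ≡ 3 (mod 4), so (19/71) = −(71/19).
Reduce top mod 19: now compute (14/19).
Pull out 2: since 19 ≡ 3 (mod 8), (2/19) = -1.
Reciprocity: 7 ≡ 3 and 19 ≡ 3 (mod 4), so (7/19) = −(19/7).
Reduce top mod 7: now compute (5/7).
Reciprocity: 5 ≡ 1 and 7 ≡ 3 (mod 4), so (5/7) = +(7/5).
Reduce top mod 5: now compute (2/5).
Pull out 2: since 5 ≡ 5 (mod 8), (2/5) = -1.
Reached (1/5) = 1. Collecting the sign flips along the way, the symbol is -1.

-1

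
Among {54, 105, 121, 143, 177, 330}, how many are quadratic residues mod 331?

(54/331) = +1 → QR.
(105/331) = +1 → QR.
(121/331) = +1 → QR.
(143/331) = +1 → QR.
(177/331) = +1 → QR.
(330/331) = -1 → non-residue.
Total quadratic residues among the 6: 5.

5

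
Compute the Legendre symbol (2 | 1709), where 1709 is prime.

Pull out 2: since 1709 ≡ 5 (mod 8), (2/1709) = -1.
Reached (1/1709) = 1. Collecting the sign flips along the way, the symbol is -1.

-1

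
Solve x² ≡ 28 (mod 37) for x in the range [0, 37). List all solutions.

18, 19

37 ≡ 1 (mod 4), so we find a root by search.
Trying successive values, 18² = 324 ≡ 28 (mod 37). The other root is 37 − 18 = 19.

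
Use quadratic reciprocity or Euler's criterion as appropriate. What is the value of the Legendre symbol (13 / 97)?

-1

Euler's criterion: (13/97) ≡ 13^48 (mod 97).
13^2 ≡ 72 (mod 97)
13^4 ≡ 43 (mod 97)
13^8 ≡ 6 (mod 97)
13^16 ≡ 36 (mod 97)
13^32 ≡ 35 (mod 97)
13^48 = 13^(32+16) ≡ 96 (mod 97).
Result is 96 ≡ −1, so (13/97) = −1.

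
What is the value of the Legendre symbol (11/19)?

Reciprocity: 11 ≡ 3 and 19 ≡ 3 (mod 4), so (11/19) = −(19/11).
Reduce top mod 11: now compute (8/11).
Pull out 2^3: since 11 ≡ 3 (mod 8), (2/11) = -1, so (2/11)^3 = -1.
Reached (1/11) = 1. Collecting the sign flips along the way, the symbol is +1.

1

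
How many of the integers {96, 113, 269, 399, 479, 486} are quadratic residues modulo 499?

2

(96/499) = +1 → QR.
(113/499) = -1 → non-residue.
(269/499) = -1 → non-residue.
(399/499) = -1 → non-residue.
(479/499) = -1 → non-residue.
(486/499) = +1 → QR.
Total quadratic residues among the 6: 2.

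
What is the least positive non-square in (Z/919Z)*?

3

(2/919) = +1, so 2 is a residue.
(3/919) = −1, so 3 is the smallest positive non-residue mod 919.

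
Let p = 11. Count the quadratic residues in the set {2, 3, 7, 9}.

(2/11) = -1 → non-residue.
(3/11) = +1 → QR.
(7/11) = -1 → non-residue.
(9/11) = +1 → QR.
Total quadratic residues among the 4: 2.

2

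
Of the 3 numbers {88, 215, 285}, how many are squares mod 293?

1

(88/293) = +1 → QR.
(215/293) = -1 → non-residue.
(285/293) = -1 → non-residue.
Total quadratic residues among the 3: 1.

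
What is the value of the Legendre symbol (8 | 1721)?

Pull out 2^3: since 1721 ≡ 1 (mod 8), (2/1721) = +1, so (2/1721)^3 = +1.
Reached (1/1721) = 1. Collecting the sign flips along the way, the symbol is +1.

1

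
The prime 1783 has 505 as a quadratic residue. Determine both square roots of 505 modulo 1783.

359, 1424

Since 1783 ≡ 3 (mod 4), a square root of 505 is 505^((1783+1)/4) = 505^446 mod 1783.
Repeated squaring: 505^2≡56, 505^4≡1353, 505^8≡1251, 505^16≡1310, 505^32≡854, 505^64≡69, 505^128≡1195, 505^256≡1625 (mod 1783).
505^446 = 505^(256+128+32+16+8+4+2) ≡ 359 (mod 1783).
Check: 359² = 128881 ≡ 505 (mod 1783). The two roots are 359 and 1424.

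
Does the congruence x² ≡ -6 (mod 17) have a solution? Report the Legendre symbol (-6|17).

-1

First reduce: -6 ≡ 11 (mod 17).
Reciprocity: 11 ≡ 3 and 17 ≡ 1 (mod 4), so (11/17) = +(17/11).
Reduce top mod 11: now compute (6/11).
Pull out 2: since 11 ≡ 3 (mod 8), (2/11) = -1.
Reciprocity: 3 ≡ 3 and 11 ≡ 3 (mod 4), so (3/11) = −(11/3).
Reduce top mod 3: now compute (2/3).
Pull out 2: since 3 ≡ 3 (mod 8), (2/3) = -1.
Reached (1/3) = 1. Collecting the sign flips along the way, the symbol is -1.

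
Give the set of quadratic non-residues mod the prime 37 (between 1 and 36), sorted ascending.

2 5 6 8 13 14 15 17 18 19 20 22 23 24 29 31 32 35

Square k = 1,…,18 (k and 37−k give the same square):
1²=1, 2²=4, 3²=9, 4²=16, 5²=25, 6²=36, 7²≡12, 8²≡27, 9²≡7, 10²≡26, 11²≡10, 12²≡33, 13²≡21, 14²≡11, 15²≡3, 16²≡34, 17²≡30, 18²≡28 (mod 37).
The residues are {1, 3, 4, 7, 9, 10, 11, 12, 16, 21, 25, 26, 27, 28, 30, 33, 34, 36}; the non-residues are the remaining 18 nonzero classes.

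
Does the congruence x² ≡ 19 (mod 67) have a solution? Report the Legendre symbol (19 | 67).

1

Euler's criterion: (19/67) ≡ 19^33 (mod 67).
19^2 ≡ 26 (mod 67)
19^4 ≡ 6 (mod 67)
19^8 ≡ 36 (mod 67)
19^16 ≡ 23 (mod 67)
19^32 ≡ 60 (mod 67)
19^33 = 19^(32+1) ≡ 1 (mod 67).
Result is 1, so (19/67) = 1.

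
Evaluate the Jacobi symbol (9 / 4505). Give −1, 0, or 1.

1

Reciprocity: 9 ≡ 1 and 4505 ≡ 1 (mod 4), so (9/4505) = +(4505/9).
Reduce top mod 9: now compute (5/9).
Reciprocity: 5 ≡ 1 and 9 ≡ 1 (mod 4), so (5/9) = +(9/5).
Reduce top mod 5: now compute (4/5).
Pull out 2^2: since 5 ≡ 5 (mod 8), (2/5) = -1, so (2/5)^2 = +1.
Reached (1/5) = 1. Collecting the sign flips along the way, the symbol is +1.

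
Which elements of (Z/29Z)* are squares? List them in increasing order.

1 4 5 6 7 9 13 16 20 22 23 24 25 28

Square k = 1,…,14 (k and 29−k give the same square):
1²=1, 2²=4, 3²=9, 4²=16, 5²=25, 6²≡7, 7²≡20, 8²≡6, 9²≡23, 10²≡13, 11²≡5, 12²≡28, 13²≡24, 14²≡22 (mod 29).
So the quadratic residues mod 29 are {1, 4, 5, 6, 7, 9, 13, 16, 20, 22, 23, 24, 25, 28}.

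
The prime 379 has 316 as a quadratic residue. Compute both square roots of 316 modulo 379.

Since 379 ≡ 3 (mod 4), a square root of 316 is 316^((379+1)/4) = 316^95 mod 379.
Repeated squaring: 316^2≡179, 316^4≡205, 316^8≡335, 316^16≡41, 316^32≡165, 316^64≡316 (mod 379).
316^95 = 316^(64+16+8+4+2+1) ≡ 165 (mod 379).
Check: 165² = 27225 ≡ 316 (mod 379). The two roots are 165 and 214.

165, 214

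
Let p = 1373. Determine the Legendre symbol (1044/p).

-1

Pull out 2^2: since 1373 ≡ 5 (mod 8), (2/1373) = -1, so (2/1373)^2 = +1.
Reciprocity: 261 ≡ 1 and 1373 ≡ 1 (mod 4), so (261/1373) = +(1373/261).
Reduce top mod 261: now compute (68/261).
Pull out 2^2: since 261 ≡ 5 (mod 8), (2/261) = -1, so (2/261)^2 = +1.
Reciprocity: 17 ≡ 1 and 261 ≡ 1 (mod 4), so (17/261) = +(261/17).
Reduce top mod 17: now compute (6/17).
Pull out 2: since 17 ≡ 1 (mod 8), (2/17) = +1.
Reciprocity: 3 ≡ 3 and 17 ≡ 1 (mod 4), so (3/17) = +(17/3).
Reduce top mod 3: now compute (2/3).
Pull out 2: since 3 ≡ 3 (mod 8), (2/3) = -1.
Reached (1/3) = 1. Collecting the sign flips along the way, the symbol is -1.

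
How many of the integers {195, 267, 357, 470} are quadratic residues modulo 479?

(195/479) = -1 → non-residue.
(267/479) = +1 → QR.
(357/479) = -1 → non-residue.
(470/479) = -1 → non-residue.
Total quadratic residues among the 4: 1.

1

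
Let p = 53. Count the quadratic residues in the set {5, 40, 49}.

(5/53) = -1 → non-residue.
(40/53) = +1 → QR.
(49/53) = +1 → QR.
Total quadratic residues among the 3: 2.

2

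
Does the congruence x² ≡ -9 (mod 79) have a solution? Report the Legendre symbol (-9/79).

First reduce: -9 ≡ 70 (mod 79).
Pull out 2: since 79 ≡ 7 (mod 8), (2/79) = +1.
Reciprocity: 35 ≡ 3 and 79 ≡ 3 (mod 4), so (35/79) = −(79/35).
Reduce top mod 35: now compute (9/35).
Reciprocity: 9 ≡ 1 and 35 ≡ 3 (mod 4), so (9/35) = +(35/9).
Reduce top mod 9: now compute (8/9).
Pull out 2^3: since 9 ≡ 1 (mod 8), (2/9) = +1, so (2/9)^3 = +1.
Reached (1/9) = 1. Collecting the sign flips along the way, the symbol is -1.

-1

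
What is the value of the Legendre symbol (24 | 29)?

1

Euler's criterion: (24/29) ≡ 24^14 (mod 29).
24^2 ≡ 25 (mod 29)
24^4 ≡ 16 (mod 29)
24^8 ≡ 24 (mod 29)
24^14 = 24^(8+4+2) ≡ 1 (mod 29).
Result is 1, so (24/29) = 1.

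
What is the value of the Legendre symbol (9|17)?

Reciprocity: 9 ≡ 1 and 17 ≡ 1 (mod 4), so (9/17) = +(17/9).
Reduce top mod 9: now compute (8/9).
Pull out 2^3: since 9 ≡ 1 (mod 8), (2/9) = +1, so (2/9)^3 = +1.
Reached (1/9) = 1. Collecting the sign flips along the way, the symbol is +1.

1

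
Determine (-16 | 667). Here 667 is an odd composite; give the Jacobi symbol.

-1

First reduce: -16 ≡ 651 (mod 667).
Reciprocity: 651 ≡ 3 and 667 ≡ 3 (mod 4), so (651/667) = −(667/651).
Reduce top mod 651: now compute (16/651).
Pull out 2^4: since 651 ≡ 3 (mod 8), (2/651) = -1, so (2/651)^4 = +1.
Reached (1/651) = 1. Collecting the sign flips along the way, the symbol is -1.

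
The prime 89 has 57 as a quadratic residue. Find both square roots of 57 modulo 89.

89 ≡ 1 (mod 4), so we find a root by search.
Trying successive values, 18² = 324 ≡ 57 (mod 89). The other root is 89 − 18 = 71.

18, 71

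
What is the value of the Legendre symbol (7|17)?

Reciprocity: 7 ≡ 3 and 17 ≡ 1 (mod 4), so (7/17) = +(17/7).
Reduce top mod 7: now compute (3/7).
Reciprocity: 3 ≡ 3 and 7 ≡ 3 (mod 4), so (3/7) = −(7/3).
Reduce top mod 3: now compute (1/3).
Reached (1/3) = 1. Collecting the sign flips along the way, the symbol is -1.

-1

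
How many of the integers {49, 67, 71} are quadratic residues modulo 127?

2

(49/127) = +1 → QR.
(67/127) = -1 → non-residue.
(71/127) = +1 → QR.
Total quadratic residues among the 3: 2.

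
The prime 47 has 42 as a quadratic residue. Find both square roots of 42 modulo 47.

18, 29

Since 47 ≡ 3 (mod 4), a square root of 42 is 42^((47+1)/4) = 42^12 mod 47.
Repeated squaring: 42^2≡25, 42^4≡14, 42^8≡8 (mod 47).
42^12 = 42^(8+4) ≡ 18 (mod 47).
Check: 18² = 324 ≡ 42 (mod 47). The two roots are 18 and 29.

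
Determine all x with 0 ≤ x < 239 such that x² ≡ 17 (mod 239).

16, 223

Since 239 ≡ 3 (mod 4), a square root of 17 is 17^((239+1)/4) = 17^60 mod 239.
Repeated squaring: 17^2≡50, 17^4≡110, 17^8≡150, 17^16≡34, 17^32≡200 (mod 239).
17^60 = 17^(32+16+8+4) ≡ 16 (mod 239).
Check: 16² = 256 ≡ 17 (mod 239). The two roots are 16 and 223.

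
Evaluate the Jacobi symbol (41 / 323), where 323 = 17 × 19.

1

Reciprocity: 41 ≡ 1 and 323 ≡ 3 (mod 4), so (41/323) = +(323/41).
Reduce top mod 41: now compute (36/41).
Pull out 2^2: since 41 ≡ 1 (mod 8), (2/41) = +1, so (2/41)^2 = +1.
Reciprocity: 9 ≡ 1 and 41 ≡ 1 (mod 4), so (9/41) = +(41/9).
Reduce top mod 9: now compute (5/9).
Reciprocity: 5 ≡ 1 and 9 ≡ 1 (mod 4), so (5/9) = +(9/5).
Reduce top mod 5: now compute (4/5).
Pull out 2^2: since 5 ≡ 5 (mod 8), (2/5) = -1, so (2/5)^2 = +1.
Reached (1/5) = 1. Collecting the sign flips along the way, the symbol is +1.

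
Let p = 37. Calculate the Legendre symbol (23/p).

Reciprocity: 23 ≡ 3 and 37 ≡ 1 (mod 4), so (23/37) = +(37/23).
Reduce top mod 23: now compute (14/23).
Pull out 2: since 23 ≡ 7 (mod 8), (2/23) = +1.
Reciprocity: 7 ≡ 3 and 23 ≡ 3 (mod 4), so (7/23) = −(23/7).
Reduce top mod 7: now compute (2/7).
Pull out 2: since 7 ≡ 7 (mod 8), (2/7) = +1.
Reached (1/7) = 1. Collecting the sign flips along the way, the symbol is -1.

-1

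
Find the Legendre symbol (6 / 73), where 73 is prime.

Pull out 2: since 73 ≡ 1 (mod 8), (2/73) = +1.
Reciprocity: 3 ≡ 3 and 73 ≡ 1 (mod 4), so (3/73) = +(73/3).
Reduce top mod 3: now compute (1/3).
Reached (1/3) = 1. Collecting the sign flips along the way, the symbol is +1.

1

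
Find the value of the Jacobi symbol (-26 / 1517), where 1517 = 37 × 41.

First reduce: -26 ≡ 1491 (mod 1517).
Reciprocity: 1491 ≡ 3 and 1517 ≡ 1 (mod 4), so (1491/1517) = +(1517/1491).
Reduce top mod 1491: now compute (26/1491).
Pull out 2: since 1491 ≡ 3 (mod 8), (2/1491) = -1.
Reciprocity: 13 ≡ 1 and 1491 ≡ 3 (mod 4), so (13/1491) = +(1491/13).
Reduce top mod 13: now compute (9/13).
Reciprocity: 9 ≡ 1 and 13 ≡ 1 (mod 4), so (9/13) = +(13/9).
Reduce top mod 9: now compute (4/9).
Pull out 2^2: since 9 ≡ 1 (mod 8), (2/9) = +1, so (2/9)^2 = +1.
Reached (1/9) = 1. Collecting the sign flips along the way, the symbol is -1.

-1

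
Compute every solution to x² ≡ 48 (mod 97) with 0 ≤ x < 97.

97 ≡ 1 (mod 4), so we find a root by search.
Trying successive values, 40² = 1600 ≡ 48 (mod 97). The other root is 97 − 40 = 57.

40, 57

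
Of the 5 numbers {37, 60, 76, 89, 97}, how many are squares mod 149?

(37/149) = +1 → QR.
(60/149) = -1 → non-residue.
(76/149) = +1 → QR.
(89/149) = -1 → non-residue.
(97/149) = -1 → non-residue.
Total quadratic residues among the 5: 2.

2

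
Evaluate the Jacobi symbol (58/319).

Pull out 2: since 319 ≡ 7 (mod 8), (2/319) = +1.
Reciprocity: 29 ≡ 1 and 319 ≡ 3 (mod 4), so (29/319) = +(319/29).
Reduce top mod 29: now compute (0/29).
Top reduces to 0: gcd > 1, so the symbol is 0.

0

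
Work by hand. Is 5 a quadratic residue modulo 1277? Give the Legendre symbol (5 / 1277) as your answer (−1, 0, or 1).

Reciprocity: 5 ≡ 1 and 1277 ≡ 1 (mod 4), so (5/1277) = +(1277/5).
Reduce top mod 5: now compute (2/5).
Pull out 2: since 5 ≡ 5 (mod 8), (2/5) = -1.
Reached (1/5) = 1. Collecting the sign flips along the way, the symbol is -1.

-1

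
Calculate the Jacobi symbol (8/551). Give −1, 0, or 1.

1

Pull out 2^3: since 551 ≡ 7 (mod 8), (2/551) = +1, so (2/551)^3 = +1.
Reached (1/551) = 1. Collecting the sign flips along the way, the symbol is +1.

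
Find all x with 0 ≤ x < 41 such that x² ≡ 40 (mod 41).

41 ≡ 1 (mod 4), so we find a root by search.
Trying successive values, 9² = 81 ≡ 40 (mod 41). The other root is 41 − 9 = 32.

9, 32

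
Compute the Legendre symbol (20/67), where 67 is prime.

Euler's criterion: (20/67) ≡ 20^33 (mod 67).
20^2 ≡ 65 (mod 67)
20^4 ≡ 4 (mod 67)
20^8 ≡ 16 (mod 67)
20^16 ≡ 55 (mod 67)
20^32 ≡ 10 (mod 67)
20^33 = 20^(32+1) ≡ 66 (mod 67).
Result is 66 ≡ −1, so (20/67) = −1.

-1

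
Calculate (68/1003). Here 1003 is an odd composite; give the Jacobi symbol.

0

Pull out 2^2: since 1003 ≡ 3 (mod 8), (2/1003) = -1, so (2/1003)^2 = +1.
Reciprocity: 17 ≡ 1 and 1003 ≡ 3 (mod 4), so (17/1003) = +(1003/17).
Reduce top mod 17: now compute (0/17).
Top reduces to 0: gcd > 1, so the symbol is 0.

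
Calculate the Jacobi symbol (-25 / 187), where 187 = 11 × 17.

-1

First reduce: -25 ≡ 162 (mod 187).
Pull out 2: since 187 ≡ 3 (mod 8), (2/187) = -1.
Reciprocity: 81 ≡ 1 and 187 ≡ 3 (mod 4), so (81/187) = +(187/81).
Reduce top mod 81: now compute (25/81).
Reciprocity: 25 ≡ 1 and 81 ≡ 1 (mod 4), so (25/81) = +(81/25).
Reduce top mod 25: now compute (6/25).
Pull out 2: since 25 ≡ 1 (mod 8), (2/25) = +1.
Reciprocity: 3 ≡ 3 and 25 ≡ 1 (mod 4), so (3/25) = +(25/3).
Reduce top mod 3: now compute (1/3).
Reached (1/3) = 1. Collecting the sign flips along the way, the symbol is -1.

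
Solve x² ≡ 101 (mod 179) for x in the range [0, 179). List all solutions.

Since 179 ≡ 3 (mod 4), a square root of 101 is 101^((179+1)/4) = 101^45 mod 179.
Repeated squaring: 101^2≡177, 101^4≡4, 101^8≡16, 101^16≡77, 101^32≡22 (mod 179).
101^45 = 101^(32+8+4+1) ≡ 82 (mod 179).
Check: 82² = 6724 ≡ 101 (mod 179). The two roots are 82 and 97.

82, 97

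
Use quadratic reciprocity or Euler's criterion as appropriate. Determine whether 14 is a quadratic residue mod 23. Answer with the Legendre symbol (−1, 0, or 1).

Pull out 2: since 23 ≡ 7 (mod 8), (2/23) = +1.
Reciprocity: 7 ≡ 3 and 23 ≡ 3 (mod 4), so (7/23) = −(23/7).
Reduce top mod 7: now compute (2/7).
Pull out 2: since 7 ≡ 7 (mod 8), (2/7) = +1.
Reached (1/7) = 1. Collecting the sign flips along the way, the symbol is -1.

-1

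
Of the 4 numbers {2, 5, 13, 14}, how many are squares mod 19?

1

(2/19) = -1 → non-residue.
(5/19) = +1 → QR.
(13/19) = -1 → non-residue.
(14/19) = -1 → non-residue.
Total quadratic residues among the 4: 1.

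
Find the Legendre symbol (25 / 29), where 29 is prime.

1

Reciprocity: 25 ≡ 1 and 29 ≡ 1 (mod 4), so (25/29) = +(29/25).
Reduce top mod 25: now compute (4/25).
Pull out 2^2: since 25 ≡ 1 (mod 8), (2/25) = +1, so (2/25)^2 = +1.
Reached (1/25) = 1. Collecting the sign flips along the way, the symbol is +1.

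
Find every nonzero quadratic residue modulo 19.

Square k = 1,…,9 (k and 19−k give the same square):
1²=1, 2²=4, 3²=9, 4²=16, 5²≡6, 6²≡17, 7²≡11, 8²≡7, 9²≡5 (mod 19).
So the quadratic residues mod 19 are {1, 4, 5, 6, 7, 9, 11, 16, 17}.

1 4 5 6 7 9 11 16 17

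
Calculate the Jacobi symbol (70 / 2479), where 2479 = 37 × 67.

-1

Pull out 2: since 2479 ≡ 7 (mod 8), (2/2479) = +1.
Reciprocity: 35 ≡ 3 and 2479 ≡ 3 (mod 4), so (35/2479) = −(2479/35).
Reduce top mod 35: now compute (29/35).
Reciprocity: 29 ≡ 1 and 35 ≡ 3 (mod 4), so (29/35) = +(35/29).
Reduce top mod 29: now compute (6/29).
Pull out 2: since 29 ≡ 5 (mod 8), (2/29) = -1.
Reciprocity: 3 ≡ 3 and 29 ≡ 1 (mod 4), so (3/29) = +(29/3).
Reduce top mod 3: now compute (2/3).
Pull out 2: since 3 ≡ 3 (mod 8), (2/3) = -1.
Reached (1/3) = 1. Collecting the sign flips along the way, the symbol is -1.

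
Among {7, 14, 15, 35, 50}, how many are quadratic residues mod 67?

(7/67) = -1 → non-residue.
(14/67) = +1 → QR.
(15/67) = +1 → QR.
(35/67) = +1 → QR.
(50/67) = -1 → non-residue.
Total quadratic residues among the 5: 3.

3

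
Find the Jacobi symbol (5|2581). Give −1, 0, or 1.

1

Reciprocity: 5 ≡ 1 and 2581 ≡ 1 (mod 4), so (5/2581) = +(2581/5).
Reduce top mod 5: now compute (1/5).
Reached (1/5) = 1. Collecting the sign flips along the way, the symbol is +1.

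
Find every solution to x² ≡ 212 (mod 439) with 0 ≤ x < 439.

71, 368

Since 439 ≡ 3 (mod 4), a square root of 212 is 212^((439+1)/4) = 212^110 mod 439.
Repeated squaring: 212^2≡166, 212^4≡338, 212^8≡104, 212^16≡280, 212^32≡258, 212^64≡275 (mod 439).
212^110 = 212^(64+32+8+4+2) ≡ 71 (mod 439).
Check: 71² = 5041 ≡ 212 (mod 439). The two roots are 71 and 368.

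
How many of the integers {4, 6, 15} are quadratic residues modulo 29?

(4/29) = +1 → QR.
(6/29) = +1 → QR.
(15/29) = -1 → non-residue.
Total quadratic residues among the 3: 2.

2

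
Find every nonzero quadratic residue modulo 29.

1,4,5,6,7,9,13,16,20,22,23,24,25,28

Square k = 1,…,14 (k and 29−k give the same square):
1²=1, 2²=4, 3²=9, 4²=16, 5²=25, 6²≡7, 7²≡20, 8²≡6, 9²≡23, 10²≡13, 11²≡5, 12²≡28, 13²≡24, 14²≡22 (mod 29).
So the quadratic residues mod 29 are {1, 4, 5, 6, 7, 9, 13, 16, 20, 22, 23, 24, 25, 28}.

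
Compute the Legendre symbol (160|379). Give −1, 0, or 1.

-1

Pull out 2^5: since 379 ≡ 3 (mod 8), (2/379) = -1, so (2/379)^5 = -1.
Reciprocity: 5 ≡ 1 and 379 ≡ 3 (mod 4), so (5/379) = +(379/5).
Reduce top mod 5: now compute (4/5).
Pull out 2^2: since 5 ≡ 5 (mod 8), (2/5) = -1, so (2/5)^2 = +1.
Reached (1/5) = 1. Collecting the sign flips along the way, the symbol is -1.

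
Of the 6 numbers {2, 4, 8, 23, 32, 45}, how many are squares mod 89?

(2/89) = +1 → QR.
(4/89) = +1 → QR.
(8/89) = +1 → QR.
(23/89) = -1 → non-residue.
(32/89) = +1 → QR.
(45/89) = +1 → QR.
Total quadratic residues among the 6: 5.

5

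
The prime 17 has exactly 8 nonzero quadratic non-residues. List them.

Square k = 1,…,8 (k and 17−k give the same square):
1²=1, 2²=4, 3²=9, 4²=16, 5²≡8, 6²≡2, 7²≡15, 8²≡13 (mod 17).
The residues are {1, 2, 4, 8, 9, 13, 15, 16}; the non-residues are the remaining 8 nonzero classes.

3,5,6,7,10,11,12,14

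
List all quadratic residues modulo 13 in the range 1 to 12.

Square k = 1,…,6 (k and 13−k give the same square):
1²=1, 2²=4, 3²=9, 4²≡3, 5²≡12, 6²≡10 (mod 13).
So the quadratic residues mod 13 are {1, 3, 4, 9, 10, 12}.

1, 3, 4, 9, 10, 12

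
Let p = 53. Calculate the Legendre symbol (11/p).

1

Reciprocity: 11 ≡ 3 and 53 ≡ 1 (mod 4), so (11/53) = +(53/11).
Reduce top mod 11: now compute (9/11).
Reciprocity: 9 ≡ 1 and 11 ≡ 3 (mod 4), so (9/11) = +(11/9).
Reduce top mod 9: now compute (2/9).
Pull out 2: since 9 ≡ 1 (mod 8), (2/9) = +1.
Reached (1/9) = 1. Collecting the sign flips along the way, the symbol is +1.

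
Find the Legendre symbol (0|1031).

0

Top reduces to 0: gcd > 1, so the symbol is 0.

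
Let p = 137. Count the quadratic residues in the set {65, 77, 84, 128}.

(65/137) = +1 → QR.
(77/137) = +1 → QR.
(84/137) = -1 → non-residue.
(128/137) = +1 → QR.
Total quadratic residues among the 4: 3.

3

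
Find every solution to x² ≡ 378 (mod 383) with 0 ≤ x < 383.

83, 300

Since 383 ≡ 3 (mod 4), a square root of 378 is 378^((383+1)/4) = 378^96 mod 383.
Repeated squaring: 378^2≡25, 378^4≡242, 378^8≡348, 378^16≡76, 378^32≡31, 378^64≡195 (mod 383).
378^96 = 378^(64+32) ≡ 300 (mod 383).
Check: 300² = 90000 ≡ 378 (mod 383). The two roots are 83 and 300.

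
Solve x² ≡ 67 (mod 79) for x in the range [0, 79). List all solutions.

Since 79 ≡ 3 (mod 4), a square root of 67 is 67^((79+1)/4) = 67^20 mod 79.
Repeated squaring: 67^2≡65, 67^4≡38, 67^8≡22, 67^16≡10 (mod 79).
67^20 = 67^(16+4) ≡ 64 (mod 79).
Check: 64² = 4096 ≡ 67 (mod 79). The two roots are 15 and 64.

15, 64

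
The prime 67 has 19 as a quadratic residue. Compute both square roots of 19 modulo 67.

Since 67 ≡ 3 (mod 4), a square root of 19 is 19^((67+1)/4) = 19^17 mod 67.
Repeated squaring: 19^2≡26, 19^4≡6, 19^8≡36, 19^16≡23 (mod 67).
19^17 = 19^(16+1) ≡ 35 (mod 67).
Check: 35² = 1225 ≡ 19 (mod 67). The two roots are 32 and 35.

32, 35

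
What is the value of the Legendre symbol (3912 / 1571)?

First reduce: 3912 ≡ 770 (mod 1571).
Pull out 2: since 1571 ≡ 3 (mod 8), (2/1571) = -1.
Reciprocity: 385 ≡ 1 and 1571 ≡ 3 (mod 4), so (385/1571) = +(1571/385).
Reduce top mod 385: now compute (31/385).
Reciprocity: 31 ≡ 3 and 385 ≡ 1 (mod 4), so (31/385) = +(385/31).
Reduce top mod 31: now compute (13/31).
Reciprocity: 13 ≡ 1 and 31 ≡ 3 (mod 4), so (13/31) = +(31/13).
Reduce top mod 13: now compute (5/13).
Reciprocity: 5 ≡ 1 and 13 ≡ 1 (mod 4), so (5/13) = +(13/5).
Reduce top mod 5: now compute (3/5).
Reciprocity: 3 ≡ 3 and 5 ≡ 1 (mod 4), so (3/5) = +(5/3).
Reduce top mod 3: now compute (2/3).
Pull out 2: since 3 ≡ 3 (mod 8), (2/3) = -1.
Reached (1/3) = 1. Collecting the sign flips along the way, the symbol is +1.

1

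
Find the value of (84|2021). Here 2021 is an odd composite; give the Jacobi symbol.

1

Pull out 2^2: since 2021 ≡ 5 (mod 8), (2/2021) = -1, so (2/2021)^2 = +1.
Reciprocity: 21 ≡ 1 and 2021 ≡ 1 (mod 4), so (21/2021) = +(2021/21).
Reduce top mod 21: now compute (5/21).
Reciprocity: 5 ≡ 1 and 21 ≡ 1 (mod 4), so (5/21) = +(21/5).
Reduce top mod 5: now compute (1/5).
Reached (1/5) = 1. Collecting the sign flips along the way, the symbol is +1.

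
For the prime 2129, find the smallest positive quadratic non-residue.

(2/2129) = +1, so 2 is a residue.
(3/2129) = −1, so 3 is the smallest positive non-residue mod 2129.

3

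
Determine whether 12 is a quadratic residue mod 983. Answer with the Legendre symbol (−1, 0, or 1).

1

Pull out 2^2: since 983 ≡ 7 (mod 8), (2/983) = +1, so (2/983)^2 = +1.
Reciprocity: 3 ≡ 3 and 983 ≡ 3 (mod 4), so (3/983) = −(983/3).
Reduce top mod 3: now compute (2/3).
Pull out 2: since 3 ≡ 3 (mod 8), (2/3) = -1.
Reached (1/3) = 1. Collecting the sign flips along the way, the symbol is +1.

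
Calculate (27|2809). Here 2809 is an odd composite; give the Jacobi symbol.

Reciprocity: 27 ≡ 3 and 2809 ≡ 1 (mod 4), so (27/2809) = +(2809/27).
Reduce top mod 27: now compute (1/27).
Reached (1/27) = 1. Collecting the sign flips along the way, the symbol is +1.

1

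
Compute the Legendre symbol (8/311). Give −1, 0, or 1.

1

Pull out 2^3: since 311 ≡ 7 (mod 8), (2/311) = +1, so (2/311)^3 = +1.
Reached (1/311) = 1. Collecting the sign flips along the way, the symbol is +1.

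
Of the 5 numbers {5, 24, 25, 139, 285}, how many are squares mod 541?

4

(5/541) = +1 → QR.
(24/541) = -1 → non-residue.
(25/541) = +1 → QR.
(139/541) = +1 → QR.
(285/541) = +1 → QR.
Total quadratic residues among the 5: 4.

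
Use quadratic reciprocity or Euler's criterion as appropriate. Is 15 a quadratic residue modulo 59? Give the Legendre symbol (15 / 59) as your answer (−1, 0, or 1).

Reciprocity: 15 ≡ 3 and 59 ≡ 3 (mod 4), so (15/59) = −(59/15).
Reduce top mod 15: now compute (14/15).
Pull out 2: since 15 ≡ 7 (mod 8), (2/15) = +1.
Reciprocity: 7 ≡ 3 and 15 ≡ 3 (mod 4), so (7/15) = −(15/7).
Reduce top mod 7: now compute (1/7).
Reached (1/7) = 1. Collecting the sign flips along the way, the symbol is +1.

1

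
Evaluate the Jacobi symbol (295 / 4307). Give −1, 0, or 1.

Reciprocity: 295 ≡ 3 and 4307 ≡ 3 (mod 4), so (295/4307) = −(4307/295).
Reduce top mod 295: now compute (177/295).
Reciprocity: 177 ≡ 1 and 295 ≡ 3 (mod 4), so (177/295) = +(295/177).
Reduce top mod 177: now compute (118/177).
Pull out 2: since 177 ≡ 1 (mod 8), (2/177) = +1.
Reciprocity: 59 ≡ 3 and 177 ≡ 1 (mod 4), so (59/177) = +(177/59).
Reduce top mod 59: now compute (0/59).
Top reduces to 0: gcd > 1, so the symbol is 0.

0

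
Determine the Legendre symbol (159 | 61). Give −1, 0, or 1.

-1

First reduce: 159 ≡ 37 (mod 61).
Reciprocity: 37 ≡ 1 and 61 ≡ 1 (mod 4), so (37/61) = +(61/37).
Reduce top mod 37: now compute (24/37).
Pull out 2^3: since 37 ≡ 5 (mod 8), (2/37) = -1, so (2/37)^3 = -1.
Reciprocity: 3 ≡ 3 and 37 ≡ 1 (mod 4), so (3/37) = +(37/3).
Reduce top mod 3: now compute (1/3).
Reached (1/3) = 1. Collecting the sign flips along the way, the symbol is -1.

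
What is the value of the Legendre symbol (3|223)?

-1

Reciprocity: 3 ≡ 3 and 223 ≡ 3 (mod 4), so (3/223) = −(223/3).
Reduce top mod 3: now compute (1/3).
Reached (1/3) = 1. Collecting the sign flips along the way, the symbol is -1.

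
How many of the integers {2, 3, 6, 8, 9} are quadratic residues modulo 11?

2

(2/11) = -1 → non-residue.
(3/11) = +1 → QR.
(6/11) = -1 → non-residue.
(8/11) = -1 → non-residue.
(9/11) = +1 → QR.
Total quadratic residues among the 5: 2.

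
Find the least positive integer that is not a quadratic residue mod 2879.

7

(2/2879) = +1, so 2 is a residue.
(3/2879) = +1, so 3 is a residue.
(4/2879) = +1, so 4 is a residue.
(5/2879) = +1, so 5 is a residue.
(6/2879) = +1, so 6 is a residue.
(7/2879) = −1, so 7 is the smallest positive non-residue mod 2879.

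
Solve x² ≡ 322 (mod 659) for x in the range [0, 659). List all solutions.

119, 540

Since 659 ≡ 3 (mod 4), a square root of 322 is 322^((659+1)/4) = 322^165 mod 659.
Repeated squaring: 322^2≡221, 322^4≡75, 322^8≡353, 322^16≡58, 322^32≡69, 322^64≡148, 322^128≡157 (mod 659).
322^165 = 322^(128+32+4+1) ≡ 540 (mod 659).
Check: 540² = 291600 ≡ 322 (mod 659). The two roots are 119 and 540.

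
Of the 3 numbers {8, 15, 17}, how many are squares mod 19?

(8/19) = -1 → non-residue.
(15/19) = -1 → non-residue.
(17/19) = +1 → QR.
Total quadratic residues among the 3: 1.

1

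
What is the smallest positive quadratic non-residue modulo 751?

(2/751) = +1, so 2 is a residue.
(3/751) = −1, so 3 is the smallest positive non-residue mod 751.

3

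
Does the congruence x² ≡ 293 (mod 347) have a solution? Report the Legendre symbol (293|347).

1

Euler's criterion: (293/347) ≡ 293^173 (mod 347).
293^2 ≡ 140 (mod 347)
293^4 ≡ 168 (mod 347)
293^8 ≡ 117 (mod 347)
293^16 ≡ 156 (mod 347)
293^32 ≡ 46 (mod 347)
293^64 ≡ 34 (mod 347)
293^128 ≡ 115 (mod 347)
293^173 = 293^(128+32+8+4+1) ≡ 1 (mod 347).
Result is 1, so (293/347) = 1.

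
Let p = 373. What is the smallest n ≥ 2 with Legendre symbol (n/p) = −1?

2

(2/373) = −1, so 2 is the smallest positive non-residue mod 373.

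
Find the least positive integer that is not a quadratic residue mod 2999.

(2/2999) = +1, so 2 is a residue.
(3/2999) = +1, so 3 is a residue.
(4/2999) = +1, so 4 is a residue.
(5/2999) = +1, so 5 is a residue.
(6/2999) = +1, so 6 is a residue.
(7/2999) = +1, so 7 is a residue.
(8/2999) = +1, so 8 is a residue.
(9/2999) = +1, so 9 is a residue.
(10/2999) = +1, so 10 is a residue.
(11/2999) = +1, so 11 is a residue.
(12/2999) = +1, so 12 is a residue.
(13/2999) = +1, so 13 is a residue.
(14/2999) = +1, so 14 is a residue.
(15/2999) = +1, so 15 is a residue.
(16/2999) = +1, so 16 is a residue.
(17/2999) = −1, so 17 is the smallest positive non-residue mod 2999.

17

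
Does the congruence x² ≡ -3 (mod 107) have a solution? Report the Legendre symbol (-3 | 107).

-1

Euler's criterion: (-3/107) ≡ 104^53 (mod 107).
104^2 ≡ 9 (mod 107)
104^4 ≡ 81 (mod 107)
104^8 ≡ 34 (mod 107)
104^16 ≡ 86 (mod 107)
104^32 ≡ 13 (mod 107)
104^53 = 104^(32+16+4+1) ≡ 106 (mod 107).
Result is 106 ≡ −1, so (-3/107) = −1.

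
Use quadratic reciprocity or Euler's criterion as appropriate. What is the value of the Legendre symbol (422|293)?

-1

Euler's criterion: (422/293) ≡ 129^146 (mod 293).
129^2 ≡ 233 (mod 293)
129^4 ≡ 84 (mod 293)
129^8 ≡ 24 (mod 293)
129^16 ≡ 283 (mod 293)
129^32 ≡ 100 (mod 293)
129^64 ≡ 38 (mod 293)
129^128 ≡ 272 (mod 293)
129^146 = 129^(128+16+2) ≡ 292 (mod 293).
Result is 292 ≡ −1, so (422/293) = −1.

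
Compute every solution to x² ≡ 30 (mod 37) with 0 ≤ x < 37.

17, 20

37 ≡ 1 (mod 4), so we find a root by search.
Trying successive values, 17² = 289 ≡ 30 (mod 37). The other root is 37 − 17 = 20.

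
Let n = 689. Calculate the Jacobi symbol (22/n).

-1

Pull out 2: since 689 ≡ 1 (mod 8), (2/689) = +1.
Reciprocity: 11 ≡ 3 and 689 ≡ 1 (mod 4), so (11/689) = +(689/11).
Reduce top mod 11: now compute (7/11).
Reciprocity: 7 ≡ 3 and 11 ≡ 3 (mod 4), so (7/11) = −(11/7).
Reduce top mod 7: now compute (4/7).
Pull out 2^2: since 7 ≡ 7 (mod 8), (2/7) = +1, so (2/7)^2 = +1.
Reached (1/7) = 1. Collecting the sign flips along the way, the symbol is -1.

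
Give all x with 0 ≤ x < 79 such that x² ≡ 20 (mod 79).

Since 79 ≡ 3 (mod 4), a square root of 20 is 20^((79+1)/4) = 20^20 mod 79.
Repeated squaring: 20^2≡5, 20^4≡25, 20^8≡72, 20^16≡49 (mod 79).
20^20 = 20^(16+4) ≡ 40 (mod 79).
Check: 40² = 1600 ≡ 20 (mod 79). The two roots are 39 and 40.

39, 40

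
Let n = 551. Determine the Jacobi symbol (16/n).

Pull out 2^4: since 551 ≡ 7 (mod 8), (2/551) = +1, so (2/551)^4 = +1.
Reached (1/551) = 1. Collecting the sign flips along the way, the symbol is +1.

1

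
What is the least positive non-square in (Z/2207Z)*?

(2/2207) = +1, so 2 is a residue.
(3/2207) = +1, so 3 is a residue.
(4/2207) = +1, so 4 is a residue.
(5/2207) = −1, so 5 is the smallest positive non-residue mod 2207.

5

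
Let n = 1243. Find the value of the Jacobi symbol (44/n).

0

Pull out 2^2: since 1243 ≡ 3 (mod 8), (2/1243) = -1, so (2/1243)^2 = +1.
Reciprocity: 11 ≡ 3 and 1243 ≡ 3 (mod 4), so (11/1243) = −(1243/11).
Reduce top mod 11: now compute (0/11).
Top reduces to 0: gcd > 1, so the symbol is 0.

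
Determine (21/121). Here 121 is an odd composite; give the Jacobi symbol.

Reciprocity: 21 ≡ 1 and 121 ≡ 1 (mod 4), so (21/121) = +(121/21).
Reduce top mod 21: now compute (16/21).
Pull out 2^4: since 21 ≡ 5 (mod 8), (2/21) = -1, so (2/21)^4 = +1.
Reached (1/21) = 1. Collecting the sign flips along the way, the symbol is +1.

1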